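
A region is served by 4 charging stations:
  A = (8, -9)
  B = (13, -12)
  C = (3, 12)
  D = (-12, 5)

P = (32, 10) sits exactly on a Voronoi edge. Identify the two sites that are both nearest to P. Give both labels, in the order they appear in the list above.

Squared distances from P to each site:
|PA|² = (32−8)² + (10−(-9))² = 576 + 361 = 937
|PB|² = (32−13)² + (10−(-12))² = 361 + 484 = 845
|PC|² = (32−3)² + (10−12)² = 841 + 4 = 845
|PD|² = (32−(-12))² + (10−5)² = 1936 + 25 = 1961
P is equidistant from B and C (both at squared distance 845), and every other site is strictly farther — so P lies on the B–C Voronoi edge.

B and C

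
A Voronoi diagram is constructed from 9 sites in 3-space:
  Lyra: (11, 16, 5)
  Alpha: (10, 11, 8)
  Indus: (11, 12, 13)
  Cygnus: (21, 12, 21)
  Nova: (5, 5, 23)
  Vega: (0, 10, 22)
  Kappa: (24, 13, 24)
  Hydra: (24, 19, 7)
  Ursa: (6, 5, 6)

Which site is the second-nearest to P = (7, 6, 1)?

Compare squared distances (the ordering matches that of the actual distances):
d²(P, Lyra) = (7−11)² + (6−16)² + (1−5)² = 16 + 100 + 16 = 132
d²(P, Alpha) = (7−10)² + (6−11)² + (1−8)² = 9 + 25 + 49 = 83
d²(P, Indus) = (7−11)² + (6−12)² + (1−13)² = 16 + 36 + 144 = 196
d²(P, Cygnus) = (7−21)² + (6−12)² + (1−21)² = 196 + 36 + 400 = 632
d²(P, Nova) = (7−5)² + (6−5)² + (1−23)² = 4 + 1 + 484 = 489
d²(P, Vega) = (7−0)² + (6−10)² + (1−22)² = 49 + 16 + 441 = 506
d²(P, Kappa) = (7−24)² + (6−13)² + (1−24)² = 289 + 49 + 529 = 867
d²(P, Hydra) = (7−24)² + (6−19)² + (1−7)² = 289 + 169 + 36 = 494
d²(P, Ursa) = (7−6)² + (6−5)² + (1−6)² = 1 + 1 + 25 = 27
Sorted ascending: Ursa, Alpha, Lyra, … — the second-nearest is Alpha.

Alpha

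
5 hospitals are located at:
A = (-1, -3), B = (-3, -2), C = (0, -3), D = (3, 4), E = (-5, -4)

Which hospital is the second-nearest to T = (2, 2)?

C

Squared Euclidean distances:
|TA|² = (2−(-1))² + (2−(-3))² = 9 + 25 = 34
|TB|² = (2−(-3))² + (2−(-2))² = 25 + 16 = 41
|TC|² = (2−0)² + (2−(-3))² = 4 + 25 = 29
|TD|² = (2−3)² + (2−4)² = 1 + 4 = 5
|TE|² = (2−(-5))² + (2−(-4))² = 49 + 36 = 85
Sorted ascending: D, C, A, … — the second-nearest is C.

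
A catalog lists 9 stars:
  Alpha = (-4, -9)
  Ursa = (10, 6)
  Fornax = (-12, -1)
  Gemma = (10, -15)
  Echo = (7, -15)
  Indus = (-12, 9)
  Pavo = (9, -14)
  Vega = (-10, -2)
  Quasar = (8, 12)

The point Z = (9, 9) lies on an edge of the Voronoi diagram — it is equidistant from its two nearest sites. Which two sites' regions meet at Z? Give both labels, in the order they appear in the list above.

Ursa and Quasar

Squared distances from Z to each site:
d²(Z, Alpha) = 169 + 324 = 493
d²(Z, Ursa) = 1 + 9 = 10
d²(Z, Fornax) = 441 + 100 = 541
d²(Z, Gemma) = 1 + 576 = 577
d²(Z, Echo) = 4 + 576 = 580
d²(Z, Indus) = 441 + 0 = 441
d²(Z, Pavo) = 0 + 529 = 529
d²(Z, Vega) = 361 + 121 = 482
d²(Z, Quasar) = 1 + 9 = 10
Z is equidistant from Ursa and Quasar (both at squared distance 10), and every other site is strictly farther — so Z lies on the Ursa–Quasar Voronoi edge.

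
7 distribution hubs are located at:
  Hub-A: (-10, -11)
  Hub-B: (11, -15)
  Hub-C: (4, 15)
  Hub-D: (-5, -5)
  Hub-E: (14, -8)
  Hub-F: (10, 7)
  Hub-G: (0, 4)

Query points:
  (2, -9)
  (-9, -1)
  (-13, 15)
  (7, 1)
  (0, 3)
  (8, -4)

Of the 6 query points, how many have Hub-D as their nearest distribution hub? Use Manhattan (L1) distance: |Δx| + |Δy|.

(2, -9) — d to each: Hub-A:14, Hub-B:15, Hub-C:26, Hub-D:11, Hub-E:13, Hub-F:24, Hub-G:15 → nearest is Hub-D
(-9, -1) — d to each: Hub-A:11, Hub-B:34, Hub-C:29, Hub-D:8, Hub-E:30, Hub-F:27, Hub-G:14 → nearest is Hub-D
(-13, 15) — d to each: Hub-A:29, Hub-B:54, Hub-C:17, Hub-D:28, Hub-E:50, Hub-F:31, Hub-G:24 → nearest is Hub-C
(7, 1) — d to each: Hub-A:29, Hub-B:20, Hub-C:17, Hub-D:18, Hub-E:16, Hub-F:9, Hub-G:10 → nearest is Hub-F
(0, 3) — d to each: Hub-A:24, Hub-B:29, Hub-C:16, Hub-D:13, Hub-E:25, Hub-F:14, Hub-G:1 → nearest is Hub-G
(8, -4) — d to each: Hub-A:25, Hub-B:14, Hub-C:23, Hub-D:14, Hub-E:10, Hub-F:13, Hub-G:16 → nearest is Hub-E
2 of the 6 points have Hub-D as nearest.

2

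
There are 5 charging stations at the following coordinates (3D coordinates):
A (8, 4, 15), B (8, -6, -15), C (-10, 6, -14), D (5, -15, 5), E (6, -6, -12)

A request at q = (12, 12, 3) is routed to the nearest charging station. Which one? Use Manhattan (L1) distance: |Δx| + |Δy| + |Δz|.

d(q,A) = |12−8| + |12−4| + |3−15| = 4 + 8 + 12 = 24
d(q,B) = |12−8| + |12−(-6)| + |3−(-15)| = 4 + 18 + 18 = 40
d(q,C) = |12−(-10)| + |12−6| + |3−(-14)| = 22 + 6 + 17 = 45
d(q,D) = |12−5| + |12−(-15)| + |3−5| = 7 + 27 + 2 = 36
d(q,E) = |12−6| + |12−(-6)| + |3−(-12)| = 6 + 18 + 15 = 39
A is nearest.

A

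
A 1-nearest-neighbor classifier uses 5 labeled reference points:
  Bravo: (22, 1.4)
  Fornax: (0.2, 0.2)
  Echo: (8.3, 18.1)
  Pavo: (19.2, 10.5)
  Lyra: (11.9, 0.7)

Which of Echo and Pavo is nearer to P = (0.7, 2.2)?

Echo

Compare squared distances:
d²(P, Echo) = (0.7−8.3)² + (2.2−18.1)² = 57.76 + 252.81 = 310.57
d²(P, Pavo) = (0.7−19.2)² + (2.2−10.5)² = 342.25 + 68.89 = 411.14
310.57 < 411.14, so Echo is closer.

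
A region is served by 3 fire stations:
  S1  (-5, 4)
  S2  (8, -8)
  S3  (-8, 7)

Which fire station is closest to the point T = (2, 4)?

S1

Squared Euclidean distances:
|TS1|² = (2−(-5))² + (4−4)² = 49 + 0 = 49
|TS2|² = (2−8)² + (4−(-8))² = 36 + 144 = 180
|TS3|² = (2−(-8))² + (4−7)² = 100 + 9 = 109
The smallest is to S1, so T lies in the Voronoi region of S1.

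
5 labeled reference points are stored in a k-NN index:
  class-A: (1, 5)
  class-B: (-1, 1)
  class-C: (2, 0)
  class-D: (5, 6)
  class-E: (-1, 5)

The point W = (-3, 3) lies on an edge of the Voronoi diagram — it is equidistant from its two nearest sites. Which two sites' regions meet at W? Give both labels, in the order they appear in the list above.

class-B and class-E

Squared distances from W to each site:
d²(W, class-A) = (-3−1)² + (3−5)² = 16 + 4 = 20
d²(W, class-B) = (-3−(-1))² + (3−1)² = 4 + 4 = 8
d²(W, class-C) = (-3−2)² + (3−0)² = 25 + 9 = 34
d²(W, class-D) = (-3−5)² + (3−6)² = 64 + 9 = 73
d²(W, class-E) = (-3−(-1))² + (3−5)² = 4 + 4 = 8
W is equidistant from class-B and class-E (both at squared distance 8), and every other site is strictly farther — so W lies on the class-B–class-E Voronoi edge.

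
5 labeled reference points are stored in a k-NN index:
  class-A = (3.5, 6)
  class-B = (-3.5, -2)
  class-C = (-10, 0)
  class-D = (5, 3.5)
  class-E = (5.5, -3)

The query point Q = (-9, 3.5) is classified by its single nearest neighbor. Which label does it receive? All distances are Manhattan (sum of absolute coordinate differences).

class-C

d(Q, class-A) = 12.5 + 2.5 = 15
d(Q, class-B) = 5.5 + 5.5 = 11
d(Q, class-C) = 1 + 3.5 = 4.5
d(Q, class-D) = 14 + 0 = 14
d(Q, class-E) = 14.5 + 6.5 = 21
Minimum is at class-C.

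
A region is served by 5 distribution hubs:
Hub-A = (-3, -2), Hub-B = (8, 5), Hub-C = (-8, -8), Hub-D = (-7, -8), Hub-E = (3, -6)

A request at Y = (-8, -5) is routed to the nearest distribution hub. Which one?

Hub-C

Since √ is increasing, it suffices to compare squared distances:
d²(Y, Hub-A) = (-8−(-3))² + (-5−(-2))² = 25 + 9 = 34
d²(Y, Hub-B) = (-8−8)² + (-5−5)² = 256 + 100 = 356
d²(Y, Hub-C) = (-8−(-8))² + (-5−(-8))² = 0 + 9 = 9
d²(Y, Hub-D) = (-8−(-7))² + (-5−(-8))² = 1 + 9 = 10
d²(Y, Hub-E) = (-8−3)² + (-5−(-6))² = 121 + 1 = 122
Minimum is at Hub-C.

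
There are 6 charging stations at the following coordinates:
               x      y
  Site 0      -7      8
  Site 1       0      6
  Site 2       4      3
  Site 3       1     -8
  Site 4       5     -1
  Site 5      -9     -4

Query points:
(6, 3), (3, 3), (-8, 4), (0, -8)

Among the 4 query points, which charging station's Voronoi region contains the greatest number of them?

Site 2

(6, 3) — d² to each: Site 0:194, Site 1:45, Site 2:4, Site 3:146, Site 4:17, Site 5:274 → nearest is Site 2
(3, 3) — d² to each: Site 0:125, Site 1:18, Site 2:1, Site 3:125, Site 4:20, Site 5:193 → nearest is Site 2
(-8, 4) — d² to each: Site 0:17, Site 1:68, Site 2:145, Site 3:225, Site 4:194, Site 5:65 → nearest is Site 0
(0, -8) — d² to each: Site 0:305, Site 1:196, Site 2:137, Site 3:1, Site 4:74, Site 5:97 → nearest is Site 3
Tally — Site 0:1, Site 2:2, Site 3:1. Site 2 captures the most (2).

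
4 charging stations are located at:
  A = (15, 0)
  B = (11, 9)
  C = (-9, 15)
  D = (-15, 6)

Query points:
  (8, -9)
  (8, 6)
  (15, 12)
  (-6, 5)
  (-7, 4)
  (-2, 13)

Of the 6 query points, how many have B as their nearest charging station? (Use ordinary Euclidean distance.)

(8, -9) — d² to each: A:130, B:333, C:865, D:754 → nearest is A
(8, 6) — d² to each: A:85, B:18, C:370, D:529 → nearest is B
(15, 12) — d² to each: A:144, B:25, C:585, D:936 → nearest is B
(-6, 5) — d² to each: A:466, B:305, C:109, D:82 → nearest is D
(-7, 4) — d² to each: A:500, B:349, C:125, D:68 → nearest is D
(-2, 13) — d² to each: A:458, B:185, C:53, D:218 → nearest is C
2 of the 6 points have B as nearest.

2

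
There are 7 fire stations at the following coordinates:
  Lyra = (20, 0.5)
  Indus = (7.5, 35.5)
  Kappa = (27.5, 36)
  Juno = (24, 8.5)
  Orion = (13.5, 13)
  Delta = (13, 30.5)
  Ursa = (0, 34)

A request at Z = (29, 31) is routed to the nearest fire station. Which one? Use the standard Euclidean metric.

Since √ is increasing, it suffices to compare squared distances:
d²(Z, Lyra) = (29−20)² + (31−0.5)² = 81 + 930.25 = 1011.25
d²(Z, Indus) = (29−7.5)² + (31−35.5)² = 462.25 + 20.25 = 482.5
d²(Z, Kappa) = (29−27.5)² + (31−36)² = 2.25 + 25 = 27.25
d²(Z, Juno) = (29−24)² + (31−8.5)² = 25 + 506.25 = 531.25
d²(Z, Orion) = (29−13.5)² + (31−13)² = 240.25 + 324 = 564.25
d²(Z, Delta) = (29−13)² + (31−30.5)² = 256 + 0.25 = 256.25
d²(Z, Ursa) = (29−0)² + (31−34)² = 841 + 9 = 850
The smallest is to Kappa, so Z lies in the Voronoi region of Kappa.

Kappa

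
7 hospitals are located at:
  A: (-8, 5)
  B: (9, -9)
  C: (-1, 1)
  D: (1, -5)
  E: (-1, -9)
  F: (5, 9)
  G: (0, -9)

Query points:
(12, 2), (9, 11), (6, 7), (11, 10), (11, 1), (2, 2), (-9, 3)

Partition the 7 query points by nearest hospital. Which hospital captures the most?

(12, 2) — d² to each: A:409, B:130, C:170, D:170, E:290, F:98, G:265 → nearest is F
(9, 11) — d² to each: A:325, B:400, C:200, D:320, E:500, F:20, G:481 → nearest is F
(6, 7) — d² to each: A:200, B:265, C:85, D:169, E:305, F:5, G:292 → nearest is F
(11, 10) — d² to each: A:386, B:365, C:225, D:325, E:505, F:37, G:482 → nearest is F
(11, 1) — d² to each: A:377, B:104, C:144, D:136, E:244, F:100, G:221 → nearest is F
(2, 2) — d² to each: A:109, B:170, C:10, D:50, E:130, F:58, G:125 → nearest is C
(-9, 3) — d² to each: A:5, B:468, C:68, D:164, E:208, F:232, G:225 → nearest is A
Tally — A:1, C:1, F:5. F captures the most (5).

F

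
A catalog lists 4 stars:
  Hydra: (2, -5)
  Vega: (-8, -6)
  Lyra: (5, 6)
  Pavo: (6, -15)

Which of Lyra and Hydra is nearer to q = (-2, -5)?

Hydra

Compare squared distances:
d²(q, Lyra) = (-2−5)² + (-5−6)² = 49 + 121 = 170
d²(q, Hydra) = (-2−2)² + (-5−(-5))² = 16 + 0 = 16
170 > 16, so Hydra is closer.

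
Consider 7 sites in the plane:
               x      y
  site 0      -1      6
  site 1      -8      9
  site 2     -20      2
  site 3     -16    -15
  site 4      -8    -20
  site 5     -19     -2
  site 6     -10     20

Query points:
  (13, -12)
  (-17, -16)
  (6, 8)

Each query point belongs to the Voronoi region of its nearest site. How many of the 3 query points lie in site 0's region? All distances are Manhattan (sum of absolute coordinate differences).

1

(13, -12) — d to each: site 0:32, site 1:42, site 2:47, site 3:32, site 4:29, site 5:42, site 6:55 → nearest is site 4
(-17, -16) — d to each: site 0:38, site 1:34, site 2:21, site 3:2, site 4:13, site 5:16, site 6:43 → nearest is site 3
(6, 8) — d to each: site 0:9, site 1:15, site 2:32, site 3:45, site 4:42, site 5:35, site 6:28 → nearest is site 0
1 of the 3 points has site 0 as nearest.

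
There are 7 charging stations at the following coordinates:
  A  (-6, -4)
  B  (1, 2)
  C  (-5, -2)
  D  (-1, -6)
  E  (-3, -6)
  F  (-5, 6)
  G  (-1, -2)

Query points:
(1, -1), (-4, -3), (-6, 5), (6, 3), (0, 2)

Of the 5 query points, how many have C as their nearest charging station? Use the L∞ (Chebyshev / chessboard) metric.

1

(1, -1) — d to each: A:7, B:3, C:6, D:5, E:5, F:7, G:2 → nearest is G
(-4, -3) — d to each: A:2, B:5, C:1, D:3, E:3, F:9, G:3 → nearest is C
(-6, 5) — d to each: A:9, B:7, C:7, D:11, E:11, F:1, G:7 → nearest is F
(6, 3) — d to each: A:12, B:5, C:11, D:9, E:9, F:11, G:7 → nearest is B
(0, 2) — d to each: A:6, B:1, C:5, D:8, E:8, F:5, G:4 → nearest is B
1 of the 5 points has C as nearest.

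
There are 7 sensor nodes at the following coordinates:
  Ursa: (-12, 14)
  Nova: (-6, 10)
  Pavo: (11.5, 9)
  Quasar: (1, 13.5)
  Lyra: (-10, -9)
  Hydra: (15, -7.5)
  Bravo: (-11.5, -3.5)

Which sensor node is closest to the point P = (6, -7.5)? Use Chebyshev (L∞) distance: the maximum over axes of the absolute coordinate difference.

d(P, Ursa) = max(18, 21.5) = 21.5
d(P, Nova) = max(12, 17.5) = 17.5
d(P, Pavo) = max(5.5, 16.5) = 16.5
d(P, Quasar) = max(5, 21) = 21
d(P, Lyra) = max(16, 1.5) = 16
d(P, Hydra) = max(9, 0) = 9
d(P, Bravo) = max(17.5, 4) = 17.5
Minimum is at Hydra.

Hydra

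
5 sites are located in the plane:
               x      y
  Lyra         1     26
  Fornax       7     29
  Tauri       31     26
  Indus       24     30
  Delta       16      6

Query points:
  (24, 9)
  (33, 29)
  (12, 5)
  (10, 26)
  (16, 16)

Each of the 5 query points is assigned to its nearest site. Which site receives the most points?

(24, 9) — d² to each: Lyra:818, Fornax:689, Tauri:338, Indus:441, Delta:73 → nearest is Delta
(33, 29) — d² to each: Lyra:1033, Fornax:676, Tauri:13, Indus:82, Delta:818 → nearest is Tauri
(12, 5) — d² to each: Lyra:562, Fornax:601, Tauri:802, Indus:769, Delta:17 → nearest is Delta
(10, 26) — d² to each: Lyra:81, Fornax:18, Tauri:441, Indus:212, Delta:436 → nearest is Fornax
(16, 16) — d² to each: Lyra:325, Fornax:250, Tauri:325, Indus:260, Delta:100 → nearest is Delta
Tally — Fornax:1, Tauri:1, Delta:3. Delta captures the most (3).

Delta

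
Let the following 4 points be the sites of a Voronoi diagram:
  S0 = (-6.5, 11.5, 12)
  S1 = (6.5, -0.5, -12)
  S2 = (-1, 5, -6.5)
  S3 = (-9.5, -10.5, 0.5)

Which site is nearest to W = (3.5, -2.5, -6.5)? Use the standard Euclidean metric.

S1

Since √ is increasing, it suffices to compare squared distances:
|WS0|² = (3.5−(-6.5))² + (-2.5−11.5)² + (-6.5−12)² = 100 + 196 + 342.25 = 638.25
|WS1|² = (3.5−6.5)² + (-2.5−(-0.5))² + (-6.5−(-12))² = 9 + 4 + 30.25 = 43.25
|WS2|² = (3.5−(-1))² + (-2.5−5)² + (-6.5−(-6.5))² = 20.25 + 56.25 + 0 = 76.5
|WS3|² = (3.5−(-9.5))² + (-2.5−(-10.5))² + (-6.5−0.5)² = 169 + 64 + 49 = 282
Minimum is at S1.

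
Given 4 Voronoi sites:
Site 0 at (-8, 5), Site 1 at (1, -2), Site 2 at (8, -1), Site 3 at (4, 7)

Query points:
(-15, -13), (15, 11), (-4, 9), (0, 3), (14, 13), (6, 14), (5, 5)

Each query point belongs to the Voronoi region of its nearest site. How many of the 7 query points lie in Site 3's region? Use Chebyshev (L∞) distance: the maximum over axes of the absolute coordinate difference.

(-15, -13) — d to each: Site 0:18, Site 1:16, Site 2:23, Site 3:20 → nearest is Site 1
(15, 11) — d to each: Site 0:23, Site 1:14, Site 2:12, Site 3:11 → nearest is Site 3
(-4, 9) — d to each: Site 0:4, Site 1:11, Site 2:12, Site 3:8 → nearest is Site 0
(0, 3) — d to each: Site 0:8, Site 1:5, Site 2:8, Site 3:4 → nearest is Site 3
(14, 13) — d to each: Site 0:22, Site 1:15, Site 2:14, Site 3:10 → nearest is Site 3
(6, 14) — d to each: Site 0:14, Site 1:16, Site 2:15, Site 3:7 → nearest is Site 3
(5, 5) — d to each: Site 0:13, Site 1:7, Site 2:6, Site 3:2 → nearest is Site 3
5 of the 7 points have Site 3 as nearest.

5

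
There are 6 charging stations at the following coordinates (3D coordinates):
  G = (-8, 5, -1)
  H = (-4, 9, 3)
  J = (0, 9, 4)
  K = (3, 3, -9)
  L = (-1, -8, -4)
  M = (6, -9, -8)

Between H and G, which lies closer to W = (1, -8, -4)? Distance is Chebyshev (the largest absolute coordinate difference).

G

d(W,H) = max(5, 17, 7) = 17
d(W,G) = max(9, 13, 3) = 13
17 > 13, so G is closer.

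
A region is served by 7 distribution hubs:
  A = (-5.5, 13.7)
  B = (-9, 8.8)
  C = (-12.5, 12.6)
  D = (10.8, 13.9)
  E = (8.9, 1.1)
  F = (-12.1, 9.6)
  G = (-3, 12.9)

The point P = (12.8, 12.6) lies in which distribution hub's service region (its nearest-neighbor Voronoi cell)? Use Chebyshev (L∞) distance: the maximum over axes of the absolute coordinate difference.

d(P,A) = max(18.3, 1.1) = 18.3
d(P,B) = max(21.8, 3.8) = 21.8
d(P,C) = max(25.3, 0) = 25.3
d(P,D) = max(2, 1.3) = 2
d(P,E) = max(3.9, 11.5) = 11.5
d(P,F) = max(24.9, 3) = 24.9
d(P,G) = max(15.8, 0.3) = 15.8
D is nearest.

D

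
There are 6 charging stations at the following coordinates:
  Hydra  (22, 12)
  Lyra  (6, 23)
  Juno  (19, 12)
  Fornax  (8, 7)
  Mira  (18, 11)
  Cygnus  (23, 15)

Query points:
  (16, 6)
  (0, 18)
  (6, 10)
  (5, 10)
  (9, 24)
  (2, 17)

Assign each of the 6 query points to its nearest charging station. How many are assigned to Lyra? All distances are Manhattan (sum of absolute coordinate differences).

(16, 6) — d to each: Hydra:12, Lyra:27, Juno:9, Fornax:9, Mira:7, Cygnus:16 → nearest is Mira
(0, 18) — d to each: Hydra:28, Lyra:11, Juno:25, Fornax:19, Mira:25, Cygnus:26 → nearest is Lyra
(6, 10) — d to each: Hydra:18, Lyra:13, Juno:15, Fornax:5, Mira:13, Cygnus:22 → nearest is Fornax
(5, 10) — d to each: Hydra:19, Lyra:14, Juno:16, Fornax:6, Mira:14, Cygnus:23 → nearest is Fornax
(9, 24) — d to each: Hydra:25, Lyra:4, Juno:22, Fornax:18, Mira:22, Cygnus:23 → nearest is Lyra
(2, 17) — d to each: Hydra:25, Lyra:10, Juno:22, Fornax:16, Mira:22, Cygnus:23 → nearest is Lyra
3 of the 6 points have Lyra as nearest.

3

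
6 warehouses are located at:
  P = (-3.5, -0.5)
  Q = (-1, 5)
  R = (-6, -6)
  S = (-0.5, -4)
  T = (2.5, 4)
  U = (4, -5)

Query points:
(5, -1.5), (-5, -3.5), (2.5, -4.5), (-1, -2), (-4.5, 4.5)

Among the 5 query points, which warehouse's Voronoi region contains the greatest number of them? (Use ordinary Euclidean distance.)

U

(5, -1.5) — d² to each: P:73.25, Q:78.25, R:141.25, S:36.5, T:36.5, U:13.25 → nearest is U
(-5, -3.5) — d² to each: P:11.25, Q:88.25, R:7.25, S:20.5, T:112.5, U:83.25 → nearest is R
(2.5, -4.5) — d² to each: P:52, Q:102.5, R:74.5, S:9.25, T:72.25, U:2.5 → nearest is U
(-1, -2) — d² to each: P:8.5, Q:49, R:41, S:4.25, T:48.25, U:34 → nearest is S
(-4.5, 4.5) — d² to each: P:26, Q:12.5, R:112.5, S:88.25, T:49.25, U:162.5 → nearest is Q
Tally — Q:1, R:1, S:1, U:2. U captures the most (2).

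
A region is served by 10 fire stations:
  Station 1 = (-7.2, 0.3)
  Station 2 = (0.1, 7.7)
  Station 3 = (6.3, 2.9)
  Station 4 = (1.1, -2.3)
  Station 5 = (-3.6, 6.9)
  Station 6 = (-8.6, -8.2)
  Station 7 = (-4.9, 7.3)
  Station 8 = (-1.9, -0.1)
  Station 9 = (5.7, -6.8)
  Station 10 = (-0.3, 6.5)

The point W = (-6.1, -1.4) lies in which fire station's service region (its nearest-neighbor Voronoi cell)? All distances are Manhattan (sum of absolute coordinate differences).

d(W, Station 1) = |-6.1−(-7.2)| + |-1.4−0.3| = 1.1 + 1.7 = 2.8
d(W, Station 2) = |-6.1−0.1| + |-1.4−7.7| = 6.2 + 9.1 = 15.3
d(W, Station 3) = |-6.1−6.3| + |-1.4−2.9| = 12.4 + 4.3 = 16.7
d(W, Station 4) = |-6.1−1.1| + |-1.4−(-2.3)| = 7.2 + 0.9 = 8.1
d(W, Station 5) = |-6.1−(-3.6)| + |-1.4−6.9| = 2.5 + 8.3 = 10.8
d(W, Station 6) = |-6.1−(-8.6)| + |-1.4−(-8.2)| = 2.5 + 6.8 = 9.3
d(W, Station 7) = |-6.1−(-4.9)| + |-1.4−7.3| = 1.2 + 8.7 = 9.9
d(W, Station 8) = |-6.1−(-1.9)| + |-1.4−(-0.1)| = 4.2 + 1.3 = 5.5
d(W, Station 9) = |-6.1−5.7| + |-1.4−(-6.8)| = 11.8 + 5.4 = 17.2
d(W, Station 10) = |-6.1−(-0.3)| + |-1.4−6.5| = 5.8 + 7.9 = 13.7
The smallest is to Station 1, so W lies in the Voronoi region of Station 1.

Station 1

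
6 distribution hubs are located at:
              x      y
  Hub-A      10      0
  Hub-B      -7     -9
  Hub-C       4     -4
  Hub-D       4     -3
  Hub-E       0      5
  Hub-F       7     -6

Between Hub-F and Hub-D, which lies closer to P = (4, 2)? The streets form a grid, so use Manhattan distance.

Hub-D

d(P, Hub-F) = |4−7| + |2−(-6)| = 3 + 8 = 11
d(P, Hub-D) = |4−4| + |2−(-3)| = 0 + 5 = 5
11 > 5, so Hub-D is closer.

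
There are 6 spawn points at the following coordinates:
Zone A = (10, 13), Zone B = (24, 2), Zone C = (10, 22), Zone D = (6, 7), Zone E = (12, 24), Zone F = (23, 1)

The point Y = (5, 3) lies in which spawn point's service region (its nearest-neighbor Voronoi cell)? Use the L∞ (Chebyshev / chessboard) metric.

Zone D

d(Y, Zone A) = max(5, 10) = 10
d(Y, Zone B) = max(19, 1) = 19
d(Y, Zone C) = max(5, 19) = 19
d(Y, Zone D) = max(1, 4) = 4
d(Y, Zone E) = max(7, 21) = 21
d(Y, Zone F) = max(18, 2) = 18
Zone D is nearest.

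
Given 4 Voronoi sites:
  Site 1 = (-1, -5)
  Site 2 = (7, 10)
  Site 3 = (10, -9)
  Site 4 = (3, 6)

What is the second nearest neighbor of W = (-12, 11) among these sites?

Squared Euclidean distances:
d²(W, Site 1) = (-12−(-1))² + (11−(-5))² = 121 + 256 = 377
d²(W, Site 2) = (-12−7)² + (11−10)² = 361 + 1 = 362
d²(W, Site 3) = (-12−10)² + (11−(-9))² = 484 + 400 = 884
d²(W, Site 4) = (-12−3)² + (11−6)² = 225 + 25 = 250
Sorted ascending: Site 4, Site 2, Site 1, … — the second-nearest is Site 2.

Site 2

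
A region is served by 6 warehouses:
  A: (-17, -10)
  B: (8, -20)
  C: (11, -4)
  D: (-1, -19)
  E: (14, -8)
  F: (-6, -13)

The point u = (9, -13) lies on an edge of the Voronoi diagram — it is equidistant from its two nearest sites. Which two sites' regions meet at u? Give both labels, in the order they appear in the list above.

B and E

Squared distances from u to each site:
|uA|² = (9−(-17))² + (-13−(-10))² = 676 + 9 = 685
|uB|² = (9−8)² + (-13−(-20))² = 1 + 49 = 50
|uC|² = (9−11)² + (-13−(-4))² = 4 + 81 = 85
|uD|² = (9−(-1))² + (-13−(-19))² = 100 + 36 = 136
|uE|² = (9−14)² + (-13−(-8))² = 25 + 25 = 50
|uF|² = (9−(-6))² + (-13−(-13))² = 225 + 0 = 225
u is equidistant from B and E (both at squared distance 50), and every other site is strictly farther — so u lies on the B–E Voronoi edge.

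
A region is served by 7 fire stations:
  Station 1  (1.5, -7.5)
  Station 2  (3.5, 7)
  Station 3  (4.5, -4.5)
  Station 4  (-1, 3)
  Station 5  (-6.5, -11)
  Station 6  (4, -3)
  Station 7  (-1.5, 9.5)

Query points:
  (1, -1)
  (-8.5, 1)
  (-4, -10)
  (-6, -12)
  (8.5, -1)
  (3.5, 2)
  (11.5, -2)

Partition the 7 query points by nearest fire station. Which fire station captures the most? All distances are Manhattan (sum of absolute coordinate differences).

Station 6

(1, -1) — d to each: Station 1:7, Station 2:10.5, Station 3:7, Station 4:6, Station 5:17.5, Station 6:5, Station 7:13 → nearest is Station 6
(-8.5, 1) — d to each: Station 1:18.5, Station 2:18, Station 3:18.5, Station 4:9.5, Station 5:14, Station 6:16.5, Station 7:15.5 → nearest is Station 4
(-4, -10) — d to each: Station 1:8, Station 2:24.5, Station 3:14, Station 4:16, Station 5:3.5, Station 6:15, Station 7:22 → nearest is Station 5
(-6, -12) — d to each: Station 1:12, Station 2:28.5, Station 3:18, Station 4:20, Station 5:1.5, Station 6:19, Station 7:26 → nearest is Station 5
(8.5, -1) — d to each: Station 1:13.5, Station 2:13, Station 3:7.5, Station 4:13.5, Station 5:25, Station 6:6.5, Station 7:20.5 → nearest is Station 6
(3.5, 2) — d to each: Station 1:11.5, Station 2:5, Station 3:7.5, Station 4:5.5, Station 5:23, Station 6:5.5, Station 7:12.5 → nearest is Station 2
(11.5, -2) — d to each: Station 1:15.5, Station 2:17, Station 3:9.5, Station 4:17.5, Station 5:27, Station 6:8.5, Station 7:24.5 → nearest is Station 6
Tally — Station 2:1, Station 4:1, Station 5:2, Station 6:3. Station 6 captures the most (3).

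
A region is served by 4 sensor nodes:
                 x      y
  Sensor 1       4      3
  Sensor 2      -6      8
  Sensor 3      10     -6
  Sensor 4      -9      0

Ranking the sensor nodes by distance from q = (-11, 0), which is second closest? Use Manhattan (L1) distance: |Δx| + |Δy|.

Sensor 2

d(q, Sensor 1) = |-11−4| + |0−3| = 15 + 3 = 18
d(q, Sensor 2) = |-11−(-6)| + |0−8| = 5 + 8 = 13
d(q, Sensor 3) = |-11−10| + |0−(-6)| = 21 + 6 = 27
d(q, Sensor 4) = |-11−(-9)| + |0−0| = 2 + 0 = 2
Sorted ascending: Sensor 4, Sensor 2, Sensor 1, … — the second-nearest is Sensor 2.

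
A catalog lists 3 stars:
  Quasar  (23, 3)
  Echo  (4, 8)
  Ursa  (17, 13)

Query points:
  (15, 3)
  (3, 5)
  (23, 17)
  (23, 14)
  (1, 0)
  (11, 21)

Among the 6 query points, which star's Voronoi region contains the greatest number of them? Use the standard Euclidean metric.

(15, 3) — d² to each: Quasar:64, Echo:146, Ursa:104 → nearest is Quasar
(3, 5) — d² to each: Quasar:404, Echo:10, Ursa:260 → nearest is Echo
(23, 17) — d² to each: Quasar:196, Echo:442, Ursa:52 → nearest is Ursa
(23, 14) — d² to each: Quasar:121, Echo:397, Ursa:37 → nearest is Ursa
(1, 0) — d² to each: Quasar:493, Echo:73, Ursa:425 → nearest is Echo
(11, 21) — d² to each: Quasar:468, Echo:218, Ursa:100 → nearest is Ursa
Tally — Quasar:1, Echo:2, Ursa:3. Ursa captures the most (3).

Ursa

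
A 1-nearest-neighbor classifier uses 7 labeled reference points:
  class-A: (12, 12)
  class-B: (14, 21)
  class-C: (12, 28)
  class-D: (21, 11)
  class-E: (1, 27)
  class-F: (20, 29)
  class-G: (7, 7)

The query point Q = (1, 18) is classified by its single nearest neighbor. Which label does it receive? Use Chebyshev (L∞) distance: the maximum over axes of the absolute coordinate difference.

d(Q, class-A) = max(11, 6) = 11
d(Q, class-B) = max(13, 3) = 13
d(Q, class-C) = max(11, 10) = 11
d(Q, class-D) = max(20, 7) = 20
d(Q, class-E) = max(0, 9) = 9
d(Q, class-F) = max(19, 11) = 19
d(Q, class-G) = max(6, 11) = 11
The smallest is to class-E, so Q lies in the Voronoi region of class-E.

class-E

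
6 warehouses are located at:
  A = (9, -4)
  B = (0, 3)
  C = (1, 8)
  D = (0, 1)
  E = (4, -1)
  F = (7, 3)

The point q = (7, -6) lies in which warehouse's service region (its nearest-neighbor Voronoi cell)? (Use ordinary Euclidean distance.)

A

Squared Euclidean distances:
|qA|² = (7−9)² + (-6−(-4))² = 4 + 4 = 8
|qB|² = (7−0)² + (-6−3)² = 49 + 81 = 130
|qC|² = (7−1)² + (-6−8)² = 36 + 196 = 232
|qD|² = (7−0)² + (-6−1)² = 49 + 49 = 98
|qE|² = (7−4)² + (-6−(-1))² = 9 + 25 = 34
|qF|² = (7−7)² + (-6−3)² = 0 + 81 = 81
Minimum is at A.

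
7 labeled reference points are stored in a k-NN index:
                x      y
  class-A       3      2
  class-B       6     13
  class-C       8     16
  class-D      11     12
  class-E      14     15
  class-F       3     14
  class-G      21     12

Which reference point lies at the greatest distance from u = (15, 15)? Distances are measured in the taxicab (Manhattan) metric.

class-A

d(u, class-A) = |15−3| + |15−2| = 12 + 13 = 25
d(u, class-B) = |15−6| + |15−13| = 9 + 2 = 11
d(u, class-C) = |15−8| + |15−16| = 7 + 1 = 8
d(u, class-D) = |15−11| + |15−12| = 4 + 3 = 7
d(u, class-E) = |15−14| + |15−15| = 1 + 0 = 1
d(u, class-F) = |15−3| + |15−14| = 12 + 1 = 13
d(u, class-G) = |15−21| + |15−12| = 6 + 3 = 9
The largest is to class-A.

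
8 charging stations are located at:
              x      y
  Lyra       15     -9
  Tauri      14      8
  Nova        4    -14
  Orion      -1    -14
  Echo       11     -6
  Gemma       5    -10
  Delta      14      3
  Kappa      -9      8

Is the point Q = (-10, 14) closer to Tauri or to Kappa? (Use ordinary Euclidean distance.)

Kappa

Compare squared distances:
d²(Q, Tauri) = (-10−14)² + (14−8)² = 576 + 36 = 612
d²(Q, Kappa) = (-10−(-9))² + (14−8)² = 1 + 36 = 37
612 > 37, so Kappa is closer.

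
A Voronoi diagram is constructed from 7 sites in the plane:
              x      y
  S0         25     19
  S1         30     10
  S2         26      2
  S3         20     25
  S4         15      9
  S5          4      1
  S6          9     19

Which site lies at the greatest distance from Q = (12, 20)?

Compare squared distances (the ordering matches that of the actual distances):
|QS0|² = (12−25)² + (20−19)² = 169 + 1 = 170
|QS1|² = (12−30)² + (20−10)² = 324 + 100 = 424
|QS2|² = (12−26)² + (20−2)² = 196 + 324 = 520
|QS3|² = (12−20)² + (20−25)² = 64 + 25 = 89
|QS4|² = (12−15)² + (20−9)² = 9 + 121 = 130
|QS5|² = (12−4)² + (20−1)² = 64 + 361 = 425
|QS6|² = (12−9)² + (20−19)² = 9 + 1 = 10
The largest is to S2.

S2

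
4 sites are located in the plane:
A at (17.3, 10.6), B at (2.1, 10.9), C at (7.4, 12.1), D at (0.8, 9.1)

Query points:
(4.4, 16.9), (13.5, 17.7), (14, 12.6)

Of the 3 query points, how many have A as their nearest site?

2

(4.4, 16.9) — d² to each: A:206.1, B:41.29, C:32.04, D:73.8 → nearest is C
(13.5, 17.7) — d² to each: A:64.85, B:176.2, C:68.57, D:235.25 → nearest is A
(14, 12.6) — d² to each: A:14.89, B:144.5, C:43.81, D:186.49 → nearest is A
2 of the 3 points have A as nearest.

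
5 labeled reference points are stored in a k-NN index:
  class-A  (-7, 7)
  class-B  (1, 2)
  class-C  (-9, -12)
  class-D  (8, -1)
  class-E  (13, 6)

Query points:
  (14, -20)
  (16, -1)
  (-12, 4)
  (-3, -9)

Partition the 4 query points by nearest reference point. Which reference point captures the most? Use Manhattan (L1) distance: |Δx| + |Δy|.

class-D

(14, -20) — d to each: class-A:48, class-B:35, class-C:31, class-D:25, class-E:27 → nearest is class-D
(16, -1) — d to each: class-A:31, class-B:18, class-C:36, class-D:8, class-E:10 → nearest is class-D
(-12, 4) — d to each: class-A:8, class-B:15, class-C:19, class-D:25, class-E:27 → nearest is class-A
(-3, -9) — d to each: class-A:20, class-B:15, class-C:9, class-D:19, class-E:31 → nearest is class-C
Tally — class-A:1, class-C:1, class-D:2. class-D captures the most (2).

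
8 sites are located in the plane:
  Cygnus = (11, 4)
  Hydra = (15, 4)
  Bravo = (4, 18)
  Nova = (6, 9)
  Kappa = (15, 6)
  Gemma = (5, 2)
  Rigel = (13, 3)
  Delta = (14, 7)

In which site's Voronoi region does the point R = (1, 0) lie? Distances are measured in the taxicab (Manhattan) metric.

d(R, Cygnus) = |1−11| + |0−4| = 10 + 4 = 14
d(R, Hydra) = |1−15| + |0−4| = 14 + 4 = 18
d(R, Bravo) = |1−4| + |0−18| = 3 + 18 = 21
d(R, Nova) = |1−6| + |0−9| = 5 + 9 = 14
d(R, Kappa) = |1−15| + |0−6| = 14 + 6 = 20
d(R, Gemma) = |1−5| + |0−2| = 4 + 2 = 6
d(R, Rigel) = |1−13| + |0−3| = 12 + 3 = 15
d(R, Delta) = |1−14| + |0−7| = 13 + 7 = 20
The smallest is to Gemma, so R lies in the Voronoi region of Gemma.

Gemma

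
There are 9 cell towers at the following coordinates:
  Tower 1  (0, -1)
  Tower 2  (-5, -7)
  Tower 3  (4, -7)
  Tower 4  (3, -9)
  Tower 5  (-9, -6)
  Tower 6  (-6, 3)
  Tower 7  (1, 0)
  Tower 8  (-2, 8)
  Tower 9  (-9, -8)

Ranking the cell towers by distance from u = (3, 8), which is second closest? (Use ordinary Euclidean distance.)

Tower 7

Squared Euclidean distances:
d²(u, Tower 1) = (3−0)² + (8−(-1))² = 9 + 81 = 90
d²(u, Tower 2) = (3−(-5))² + (8−(-7))² = 64 + 225 = 289
d²(u, Tower 3) = (3−4)² + (8−(-7))² = 1 + 225 = 226
d²(u, Tower 4) = (3−3)² + (8−(-9))² = 0 + 289 = 289
d²(u, Tower 5) = (3−(-9))² + (8−(-6))² = 144 + 196 = 340
d²(u, Tower 6) = (3−(-6))² + (8−3)² = 81 + 25 = 106
d²(u, Tower 7) = (3−1)² + (8−0)² = 4 + 64 = 68
d²(u, Tower 8) = (3−(-2))² + (8−8)² = 25 + 0 = 25
d²(u, Tower 9) = (3−(-9))² + (8−(-8))² = 144 + 256 = 400
Sorted ascending: Tower 8, Tower 7, Tower 1, … — the second-nearest is Tower 7.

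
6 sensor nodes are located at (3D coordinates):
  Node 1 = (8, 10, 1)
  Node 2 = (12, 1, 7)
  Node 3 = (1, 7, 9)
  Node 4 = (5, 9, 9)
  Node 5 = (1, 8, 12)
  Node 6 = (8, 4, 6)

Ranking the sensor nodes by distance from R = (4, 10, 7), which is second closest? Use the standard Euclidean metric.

Squared Euclidean distances:
d²(R, Node 1) = (4−8)² + (10−10)² + (7−1)² = 16 + 0 + 36 = 52
d²(R, Node 2) = (4−12)² + (10−1)² + (7−7)² = 64 + 81 + 0 = 145
d²(R, Node 3) = (4−1)² + (10−7)² + (7−9)² = 9 + 9 + 4 = 22
d²(R, Node 4) = (4−5)² + (10−9)² + (7−9)² = 1 + 1 + 4 = 6
d²(R, Node 5) = (4−1)² + (10−8)² + (7−12)² = 9 + 4 + 25 = 38
d²(R, Node 6) = (4−8)² + (10−4)² + (7−6)² = 16 + 36 + 1 = 53
Sorted ascending: Node 4, Node 3, Node 5, … — the second-nearest is Node 3.

Node 3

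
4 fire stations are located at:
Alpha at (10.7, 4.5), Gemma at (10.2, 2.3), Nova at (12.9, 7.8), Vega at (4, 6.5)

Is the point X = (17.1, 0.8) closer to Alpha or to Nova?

Compare squared distances:
d²(X, Alpha) = (17.1−10.7)² + (0.8−4.5)² = 40.96 + 13.69 = 54.65
d²(X, Nova) = (17.1−12.9)² + (0.8−7.8)² = 17.64 + 49 = 66.64
54.65 < 66.64, so Alpha is closer.

Alpha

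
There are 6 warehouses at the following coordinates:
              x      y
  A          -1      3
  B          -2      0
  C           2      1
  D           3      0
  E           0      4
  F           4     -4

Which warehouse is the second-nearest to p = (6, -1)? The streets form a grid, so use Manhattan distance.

d(p,A) = |6−(-1)| + |-1−3| = 7 + 4 = 11
d(p,B) = |6−(-2)| + |-1−0| = 8 + 1 = 9
d(p,C) = |6−2| + |-1−1| = 4 + 2 = 6
d(p,D) = |6−3| + |-1−0| = 3 + 1 = 4
d(p,E) = |6−0| + |-1−4| = 6 + 5 = 11
d(p,F) = |6−4| + |-1−(-4)| = 2 + 3 = 5
Sorted ascending: D, F, C, … — the second-nearest is F.

F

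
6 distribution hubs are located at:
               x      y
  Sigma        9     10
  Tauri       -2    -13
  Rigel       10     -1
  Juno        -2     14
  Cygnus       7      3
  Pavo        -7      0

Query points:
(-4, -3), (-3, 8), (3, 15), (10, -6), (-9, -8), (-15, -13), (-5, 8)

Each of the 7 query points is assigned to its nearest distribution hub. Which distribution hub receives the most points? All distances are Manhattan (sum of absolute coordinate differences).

(-4, -3) — d to each: Sigma:26, Tauri:12, Rigel:16, Juno:19, Cygnus:17, Pavo:6 → nearest is Pavo
(-3, 8) — d to each: Sigma:14, Tauri:22, Rigel:22, Juno:7, Cygnus:15, Pavo:12 → nearest is Juno
(3, 15) — d to each: Sigma:11, Tauri:33, Rigel:23, Juno:6, Cygnus:16, Pavo:25 → nearest is Juno
(10, -6) — d to each: Sigma:17, Tauri:19, Rigel:5, Juno:32, Cygnus:12, Pavo:23 → nearest is Rigel
(-9, -8) — d to each: Sigma:36, Tauri:12, Rigel:26, Juno:29, Cygnus:27, Pavo:10 → nearest is Pavo
(-15, -13) — d to each: Sigma:47, Tauri:13, Rigel:37, Juno:40, Cygnus:38, Pavo:21 → nearest is Tauri
(-5, 8) — d to each: Sigma:16, Tauri:24, Rigel:24, Juno:9, Cygnus:17, Pavo:10 → nearest is Juno
Tally — Tauri:1, Rigel:1, Juno:3, Pavo:2. Juno captures the most (3).

Juno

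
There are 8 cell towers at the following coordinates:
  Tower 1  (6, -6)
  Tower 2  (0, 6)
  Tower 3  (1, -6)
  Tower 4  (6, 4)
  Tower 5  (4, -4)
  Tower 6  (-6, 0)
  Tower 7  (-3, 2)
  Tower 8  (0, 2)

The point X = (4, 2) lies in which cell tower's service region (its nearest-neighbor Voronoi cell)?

Tower 4

Squared Euclidean distances:
d²(X, Tower 1) = 4 + 64 = 68
d²(X, Tower 2) = 16 + 16 = 32
d²(X, Tower 3) = 9 + 64 = 73
d²(X, Tower 4) = 4 + 4 = 8
d²(X, Tower 5) = 0 + 36 = 36
d²(X, Tower 6) = 100 + 4 = 104
d²(X, Tower 7) = 49 + 0 = 49
d²(X, Tower 8) = 16 + 0 = 16
Tower 4 is nearest.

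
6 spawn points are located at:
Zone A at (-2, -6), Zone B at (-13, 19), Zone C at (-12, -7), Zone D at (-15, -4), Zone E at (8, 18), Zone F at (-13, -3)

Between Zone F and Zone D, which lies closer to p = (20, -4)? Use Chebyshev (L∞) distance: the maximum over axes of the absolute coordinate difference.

d(p, Zone F) = max(33, 1) = 33
d(p, Zone D) = max(35, 0) = 35
33 < 35, so Zone F is closer.

Zone F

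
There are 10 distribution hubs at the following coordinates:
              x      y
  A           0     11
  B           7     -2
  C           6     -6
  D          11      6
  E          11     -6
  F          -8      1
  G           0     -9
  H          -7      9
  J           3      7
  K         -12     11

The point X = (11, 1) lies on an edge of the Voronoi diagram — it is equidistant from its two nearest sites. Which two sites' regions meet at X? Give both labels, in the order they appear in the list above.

Squared distances from X to each site:
|XA|² = (11−0)² + (1−11)² = 121 + 100 = 221
|XB|² = (11−7)² + (1−(-2))² = 16 + 9 = 25
|XC|² = (11−6)² + (1−(-6))² = 25 + 49 = 74
|XD|² = (11−11)² + (1−6)² = 0 + 25 = 25
|XE|² = (11−11)² + (1−(-6))² = 0 + 49 = 49
|XF|² = (11−(-8))² + (1−1)² = 361 + 0 = 361
|XG|² = (11−0)² + (1−(-9))² = 121 + 100 = 221
|XH|² = (11−(-7))² + (1−9)² = 324 + 64 = 388
|XJ|² = (11−3)² + (1−7)² = 64 + 36 = 100
|XK|² = (11−(-12))² + (1−11)² = 529 + 100 = 629
X is equidistant from B and D (both at squared distance 25), and every other site is strictly farther — so X lies on the B–D Voronoi edge.

B and D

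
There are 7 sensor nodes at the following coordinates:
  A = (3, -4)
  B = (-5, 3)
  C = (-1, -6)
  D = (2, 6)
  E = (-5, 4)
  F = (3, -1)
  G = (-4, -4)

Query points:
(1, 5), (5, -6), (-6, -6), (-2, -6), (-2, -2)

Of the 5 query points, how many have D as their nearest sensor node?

(1, 5) — d² to each: A:85, B:40, C:125, D:2, E:37, F:40, G:106 → nearest is D
(5, -6) — d² to each: A:8, B:181, C:36, D:153, E:200, F:29, G:85 → nearest is A
(-6, -6) — d² to each: A:85, B:82, C:25, D:208, E:101, F:106, G:8 → nearest is G
(-2, -6) — d² to each: A:29, B:90, C:1, D:160, E:109, F:50, G:8 → nearest is C
(-2, -2) — d² to each: A:29, B:34, C:17, D:80, E:45, F:26, G:8 → nearest is G
1 of the 5 points has D as nearest.

1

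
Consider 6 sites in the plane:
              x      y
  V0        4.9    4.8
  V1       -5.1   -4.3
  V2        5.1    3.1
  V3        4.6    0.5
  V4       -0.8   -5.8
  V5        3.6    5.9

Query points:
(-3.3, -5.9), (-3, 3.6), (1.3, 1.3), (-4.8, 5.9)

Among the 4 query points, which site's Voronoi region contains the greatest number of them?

V5

(-3.3, -5.9) — d² to each: V0:181.73, V1:5.8, V2:151.56, V3:103.37, V4:6.26, V5:186.85 → nearest is V1
(-3, 3.6) — d² to each: V0:63.85, V1:66.82, V2:65.86, V3:67.37, V4:93.2, V5:48.85 → nearest is V5
(1.3, 1.3) — d² to each: V0:25.21, V1:72.32, V2:17.68, V3:11.53, V4:54.82, V5:26.45 → nearest is V3
(-4.8, 5.9) — d² to each: V0:95.3, V1:104.13, V2:105.85, V3:117.52, V4:152.89, V5:70.56 → nearest is V5
Tally — V1:1, V3:1, V5:2. V5 captures the most (2).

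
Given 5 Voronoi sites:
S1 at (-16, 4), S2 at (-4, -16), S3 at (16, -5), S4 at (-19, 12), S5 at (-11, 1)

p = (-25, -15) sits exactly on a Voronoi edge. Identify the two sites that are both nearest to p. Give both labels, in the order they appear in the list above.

S1 and S2

Squared distances from p to each site:
|pS1|² = 81 + 361 = 442
|pS2|² = 441 + 1 = 442
|pS3|² = 1681 + 100 = 1781
|pS4|² = 36 + 729 = 765
|pS5|² = 196 + 256 = 452
p is equidistant from S1 and S2 (both at squared distance 442), and every other site is strictly farther — so p lies on the S1–S2 Voronoi edge.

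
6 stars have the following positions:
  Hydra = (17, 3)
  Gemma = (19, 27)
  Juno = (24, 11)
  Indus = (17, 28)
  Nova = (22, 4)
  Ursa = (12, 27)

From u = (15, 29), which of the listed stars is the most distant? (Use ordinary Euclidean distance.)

Compare squared distances (the ordering matches that of the actual distances):
d²(u, Hydra) = (15−17)² + (29−3)² = 4 + 676 = 680
d²(u, Gemma) = (15−19)² + (29−27)² = 16 + 4 = 20
d²(u, Juno) = (15−24)² + (29−11)² = 81 + 324 = 405
d²(u, Indus) = (15−17)² + (29−28)² = 4 + 1 = 5
d²(u, Nova) = (15−22)² + (29−4)² = 49 + 625 = 674
d²(u, Ursa) = (15−12)² + (29−27)² = 9 + 4 = 13
The largest is to Hydra.

Hydra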